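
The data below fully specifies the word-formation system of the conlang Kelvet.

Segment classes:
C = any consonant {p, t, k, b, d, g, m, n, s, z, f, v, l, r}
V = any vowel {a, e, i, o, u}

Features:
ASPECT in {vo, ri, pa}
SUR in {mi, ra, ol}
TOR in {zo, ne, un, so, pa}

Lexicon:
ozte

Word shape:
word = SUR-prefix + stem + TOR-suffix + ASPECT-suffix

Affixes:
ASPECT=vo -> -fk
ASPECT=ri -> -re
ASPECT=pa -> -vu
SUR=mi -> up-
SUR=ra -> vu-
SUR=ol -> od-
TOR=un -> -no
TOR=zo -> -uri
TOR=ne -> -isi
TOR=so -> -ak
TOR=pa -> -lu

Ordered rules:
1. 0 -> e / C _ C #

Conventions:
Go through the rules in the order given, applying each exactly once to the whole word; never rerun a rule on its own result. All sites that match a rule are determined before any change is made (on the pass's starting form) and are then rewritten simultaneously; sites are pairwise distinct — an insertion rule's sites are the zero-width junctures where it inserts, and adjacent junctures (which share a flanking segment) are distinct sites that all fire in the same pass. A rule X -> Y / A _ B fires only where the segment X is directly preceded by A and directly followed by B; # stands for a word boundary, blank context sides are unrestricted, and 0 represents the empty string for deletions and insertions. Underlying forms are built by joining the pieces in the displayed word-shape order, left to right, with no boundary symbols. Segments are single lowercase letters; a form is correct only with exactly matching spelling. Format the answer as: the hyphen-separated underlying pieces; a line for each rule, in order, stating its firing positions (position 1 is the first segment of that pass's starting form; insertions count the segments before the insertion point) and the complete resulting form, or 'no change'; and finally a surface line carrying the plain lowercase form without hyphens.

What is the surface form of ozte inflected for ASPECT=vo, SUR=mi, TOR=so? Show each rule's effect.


underlying: up-ozte-ak-fk
1. 0 -> e / C _ C #: inserts after position(s) 9: upozteakfek
surface: upozteakfek


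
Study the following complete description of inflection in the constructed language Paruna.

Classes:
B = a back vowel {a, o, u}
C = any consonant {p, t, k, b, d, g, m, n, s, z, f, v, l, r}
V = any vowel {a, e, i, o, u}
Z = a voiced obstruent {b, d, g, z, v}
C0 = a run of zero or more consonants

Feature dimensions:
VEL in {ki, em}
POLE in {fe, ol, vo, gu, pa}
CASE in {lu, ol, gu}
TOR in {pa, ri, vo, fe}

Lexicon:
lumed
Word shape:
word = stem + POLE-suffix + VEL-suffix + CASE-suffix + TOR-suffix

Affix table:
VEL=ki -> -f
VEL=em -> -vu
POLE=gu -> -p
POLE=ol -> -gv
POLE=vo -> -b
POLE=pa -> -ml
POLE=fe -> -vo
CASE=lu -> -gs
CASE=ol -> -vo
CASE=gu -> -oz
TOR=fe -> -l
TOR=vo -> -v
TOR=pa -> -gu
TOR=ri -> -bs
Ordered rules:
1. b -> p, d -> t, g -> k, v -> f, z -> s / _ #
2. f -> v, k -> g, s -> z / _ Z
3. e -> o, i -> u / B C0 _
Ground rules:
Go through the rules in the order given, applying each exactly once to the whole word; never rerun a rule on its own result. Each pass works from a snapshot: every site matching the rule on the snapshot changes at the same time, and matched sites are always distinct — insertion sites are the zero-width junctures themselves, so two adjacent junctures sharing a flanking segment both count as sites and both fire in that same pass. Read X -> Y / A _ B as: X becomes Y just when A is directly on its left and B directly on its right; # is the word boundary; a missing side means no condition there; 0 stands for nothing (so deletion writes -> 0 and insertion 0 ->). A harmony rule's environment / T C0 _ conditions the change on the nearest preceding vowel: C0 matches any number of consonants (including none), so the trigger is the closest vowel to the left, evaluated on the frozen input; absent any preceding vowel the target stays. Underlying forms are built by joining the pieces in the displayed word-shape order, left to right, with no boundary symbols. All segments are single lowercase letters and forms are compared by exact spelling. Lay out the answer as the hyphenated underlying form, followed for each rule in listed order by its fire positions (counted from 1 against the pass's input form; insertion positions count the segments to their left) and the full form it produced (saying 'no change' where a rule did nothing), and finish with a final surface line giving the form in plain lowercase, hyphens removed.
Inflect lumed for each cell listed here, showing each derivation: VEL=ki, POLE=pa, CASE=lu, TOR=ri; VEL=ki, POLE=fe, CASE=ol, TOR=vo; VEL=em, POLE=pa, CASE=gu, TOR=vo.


cell VEL=ki, POLE=pa, CASE=lu, TOR=ri:
underlying: lumed-ml-f-gs-bs
1. b -> p, d -> t, g -> k, v -> f, z -> s / _ #: no change
2. f -> v, k -> g, s -> z / _ Z: fires at position(s) 8, 10: lumedmlvgzbs
3. e -> o, i -> u / B C0 _: fires at position(s) 4: lumodmlvgzbs
surface: lumodmlvgzbs

cell VEL=ki, POLE=fe, CASE=ol, TOR=vo:
underlying: lumed-vo-f-vo-v
1. b -> p, d -> t, g -> k, v -> f, z -> s / _ #: fires at position(s) 11: lumedvofvof
2. f -> v, k -> g, s -> z / _ Z: fires at position(s) 8: lumedvovvof
3. e -> o, i -> u / B C0 _: fires at position(s) 4: lumodvovvof
surface: lumodvovvof

cell VEL=em, POLE=pa, CASE=gu, TOR=vo:
underlying: lumed-ml-vu-oz-v
1. b -> p, d -> t, g -> k, v -> f, z -> s / _ #: fires at position(s) 12: lumedmlvuozf
2. f -> v, k -> g, s -> z / _ Z: no change
3. e -> o, i -> u / B C0 _: fires at position(s) 4: lumodmlvuozf
surface: lumodmlvuozf


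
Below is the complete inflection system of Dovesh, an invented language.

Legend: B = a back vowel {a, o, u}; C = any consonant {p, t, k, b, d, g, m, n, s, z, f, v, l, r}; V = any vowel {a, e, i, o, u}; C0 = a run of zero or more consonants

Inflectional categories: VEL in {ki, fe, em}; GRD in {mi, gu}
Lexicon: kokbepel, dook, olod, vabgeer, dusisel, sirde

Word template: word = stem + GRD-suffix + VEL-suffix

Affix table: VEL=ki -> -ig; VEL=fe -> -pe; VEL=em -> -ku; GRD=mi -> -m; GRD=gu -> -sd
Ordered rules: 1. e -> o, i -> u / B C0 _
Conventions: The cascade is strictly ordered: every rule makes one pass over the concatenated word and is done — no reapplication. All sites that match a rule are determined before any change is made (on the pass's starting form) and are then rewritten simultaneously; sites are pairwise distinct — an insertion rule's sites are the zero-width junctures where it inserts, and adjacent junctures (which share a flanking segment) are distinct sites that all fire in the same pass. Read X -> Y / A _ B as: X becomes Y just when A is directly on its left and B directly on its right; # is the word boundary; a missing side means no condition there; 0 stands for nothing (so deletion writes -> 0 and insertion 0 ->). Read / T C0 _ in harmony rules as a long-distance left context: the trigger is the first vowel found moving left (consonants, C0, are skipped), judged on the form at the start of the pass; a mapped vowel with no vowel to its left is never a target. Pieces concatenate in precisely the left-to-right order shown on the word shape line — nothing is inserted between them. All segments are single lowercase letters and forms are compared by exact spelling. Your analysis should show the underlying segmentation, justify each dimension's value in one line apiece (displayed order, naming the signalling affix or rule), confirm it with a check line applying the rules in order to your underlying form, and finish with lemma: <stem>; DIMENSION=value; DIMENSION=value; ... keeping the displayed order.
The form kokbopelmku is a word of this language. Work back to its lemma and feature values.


underlying: kokbepel-m-ku
VEL=em - signalled by the affix -ku
GRD=mi - signalled by the affix -m
check: kokbepelmku -> kokbopelmku
lemma: kokbepel; VEL=em; GRD=mi


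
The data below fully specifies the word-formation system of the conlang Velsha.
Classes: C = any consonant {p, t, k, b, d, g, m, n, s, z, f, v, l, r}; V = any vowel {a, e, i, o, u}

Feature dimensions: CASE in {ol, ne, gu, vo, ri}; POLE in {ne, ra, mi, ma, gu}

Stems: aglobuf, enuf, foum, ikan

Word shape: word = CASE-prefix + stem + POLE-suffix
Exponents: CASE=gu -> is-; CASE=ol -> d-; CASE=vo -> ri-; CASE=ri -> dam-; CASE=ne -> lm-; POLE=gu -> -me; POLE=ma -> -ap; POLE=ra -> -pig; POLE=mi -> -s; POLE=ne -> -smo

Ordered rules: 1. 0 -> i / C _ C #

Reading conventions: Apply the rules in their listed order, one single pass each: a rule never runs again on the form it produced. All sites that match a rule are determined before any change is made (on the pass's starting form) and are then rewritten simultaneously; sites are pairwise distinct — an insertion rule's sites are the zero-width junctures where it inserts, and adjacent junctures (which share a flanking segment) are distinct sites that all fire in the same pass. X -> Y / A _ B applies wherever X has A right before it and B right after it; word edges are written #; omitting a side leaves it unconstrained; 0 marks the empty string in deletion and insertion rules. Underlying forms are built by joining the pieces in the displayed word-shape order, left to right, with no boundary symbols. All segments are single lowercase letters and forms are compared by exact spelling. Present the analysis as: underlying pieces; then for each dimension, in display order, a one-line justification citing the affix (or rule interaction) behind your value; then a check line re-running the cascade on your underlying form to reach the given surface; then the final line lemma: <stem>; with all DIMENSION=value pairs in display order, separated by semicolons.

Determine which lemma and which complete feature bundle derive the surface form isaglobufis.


underlying: is-aglobuf-s
CASE=gu - signalled by the affix is-
POLE=mi - signalled by the affix -s
check: isaglobufs -> isaglobufis
lemma: aglobuf; CASE=gu; POLE=mi


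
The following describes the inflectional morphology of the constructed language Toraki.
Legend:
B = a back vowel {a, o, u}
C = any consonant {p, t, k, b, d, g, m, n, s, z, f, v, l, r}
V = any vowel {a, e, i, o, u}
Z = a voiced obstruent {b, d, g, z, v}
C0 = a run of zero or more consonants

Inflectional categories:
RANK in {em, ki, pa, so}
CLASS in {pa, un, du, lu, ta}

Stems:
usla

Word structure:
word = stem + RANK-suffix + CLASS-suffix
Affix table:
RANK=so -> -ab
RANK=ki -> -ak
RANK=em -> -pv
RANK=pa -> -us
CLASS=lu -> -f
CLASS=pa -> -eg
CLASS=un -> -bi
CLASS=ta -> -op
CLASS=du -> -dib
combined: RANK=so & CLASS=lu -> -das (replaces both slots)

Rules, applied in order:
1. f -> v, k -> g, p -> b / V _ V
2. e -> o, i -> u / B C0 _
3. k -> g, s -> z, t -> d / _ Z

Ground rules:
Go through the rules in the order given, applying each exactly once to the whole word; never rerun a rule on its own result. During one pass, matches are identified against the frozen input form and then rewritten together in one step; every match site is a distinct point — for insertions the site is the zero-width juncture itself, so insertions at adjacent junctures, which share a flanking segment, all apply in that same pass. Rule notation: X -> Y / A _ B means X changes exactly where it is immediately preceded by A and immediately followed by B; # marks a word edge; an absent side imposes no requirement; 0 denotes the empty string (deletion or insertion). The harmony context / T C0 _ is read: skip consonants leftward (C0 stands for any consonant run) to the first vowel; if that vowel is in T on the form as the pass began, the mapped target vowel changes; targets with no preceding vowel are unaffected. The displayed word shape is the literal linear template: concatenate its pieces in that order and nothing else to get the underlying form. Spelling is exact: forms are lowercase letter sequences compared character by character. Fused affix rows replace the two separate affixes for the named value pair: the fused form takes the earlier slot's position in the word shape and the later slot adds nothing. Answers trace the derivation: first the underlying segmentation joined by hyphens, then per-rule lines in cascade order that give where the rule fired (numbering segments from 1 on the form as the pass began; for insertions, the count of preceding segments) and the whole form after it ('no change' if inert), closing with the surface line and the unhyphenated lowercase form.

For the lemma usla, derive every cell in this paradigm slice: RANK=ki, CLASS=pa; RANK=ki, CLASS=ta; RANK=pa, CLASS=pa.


cell RANK=ki, CLASS=pa:
underlying: usla-ak-eg
1. f -> v, k -> g, p -> b / V _ V: fires at position(s) 6: uslaageg
2. e -> o, i -> u / B C0 _: fires at position(s) 7: uslaagog
3. k -> g, s -> z, t -> d / _ Z: no change
surface: uslaagog

cell RANK=ki, CLASS=ta:
underlying: usla-ak-op
1. f -> v, k -> g, p -> b / V _ V: fires at position(s) 6: uslaagop
2. e -> o, i -> u / B C0 _: no change
3. k -> g, s -> z, t -> d / _ Z: no change
surface: uslaagop

cell RANK=pa, CLASS=pa:
underlying: usla-us-eg
1. f -> v, k -> g, p -> b / V _ V: no change
2. e -> o, i -> u / B C0 _: fires at position(s) 7: uslausog
3. k -> g, s -> z, t -> d / _ Z: no change
surface: uslausog


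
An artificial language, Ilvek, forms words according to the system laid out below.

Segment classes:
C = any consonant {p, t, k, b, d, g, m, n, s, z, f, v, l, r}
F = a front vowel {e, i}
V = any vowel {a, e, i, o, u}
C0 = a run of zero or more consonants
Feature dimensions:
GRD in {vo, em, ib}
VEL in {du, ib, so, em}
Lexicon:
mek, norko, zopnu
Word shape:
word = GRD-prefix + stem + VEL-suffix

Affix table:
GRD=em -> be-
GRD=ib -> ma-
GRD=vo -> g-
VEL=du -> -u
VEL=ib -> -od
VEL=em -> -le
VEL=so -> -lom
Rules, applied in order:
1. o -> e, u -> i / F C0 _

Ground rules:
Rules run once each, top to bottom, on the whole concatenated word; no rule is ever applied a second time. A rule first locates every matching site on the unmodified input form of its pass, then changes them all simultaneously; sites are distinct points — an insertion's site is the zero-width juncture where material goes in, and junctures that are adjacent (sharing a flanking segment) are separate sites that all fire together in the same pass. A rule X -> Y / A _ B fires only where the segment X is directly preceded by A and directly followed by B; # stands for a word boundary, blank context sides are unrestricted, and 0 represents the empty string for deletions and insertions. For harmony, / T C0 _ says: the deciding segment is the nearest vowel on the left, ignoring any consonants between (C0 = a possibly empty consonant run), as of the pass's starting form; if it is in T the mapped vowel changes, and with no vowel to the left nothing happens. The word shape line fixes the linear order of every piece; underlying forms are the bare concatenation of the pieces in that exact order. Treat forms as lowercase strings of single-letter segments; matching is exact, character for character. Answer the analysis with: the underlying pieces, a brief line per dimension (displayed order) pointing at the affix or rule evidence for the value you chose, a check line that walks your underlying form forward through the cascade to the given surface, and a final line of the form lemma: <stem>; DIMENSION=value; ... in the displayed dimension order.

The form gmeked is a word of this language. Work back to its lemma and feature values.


underlying: g-mek-od
GRD=vo - signalled by the affix g-
VEL=ib - signalled by the affix -od
check: gmekod -> gmeked
lemma: mek; GRD=vo; VEL=ib


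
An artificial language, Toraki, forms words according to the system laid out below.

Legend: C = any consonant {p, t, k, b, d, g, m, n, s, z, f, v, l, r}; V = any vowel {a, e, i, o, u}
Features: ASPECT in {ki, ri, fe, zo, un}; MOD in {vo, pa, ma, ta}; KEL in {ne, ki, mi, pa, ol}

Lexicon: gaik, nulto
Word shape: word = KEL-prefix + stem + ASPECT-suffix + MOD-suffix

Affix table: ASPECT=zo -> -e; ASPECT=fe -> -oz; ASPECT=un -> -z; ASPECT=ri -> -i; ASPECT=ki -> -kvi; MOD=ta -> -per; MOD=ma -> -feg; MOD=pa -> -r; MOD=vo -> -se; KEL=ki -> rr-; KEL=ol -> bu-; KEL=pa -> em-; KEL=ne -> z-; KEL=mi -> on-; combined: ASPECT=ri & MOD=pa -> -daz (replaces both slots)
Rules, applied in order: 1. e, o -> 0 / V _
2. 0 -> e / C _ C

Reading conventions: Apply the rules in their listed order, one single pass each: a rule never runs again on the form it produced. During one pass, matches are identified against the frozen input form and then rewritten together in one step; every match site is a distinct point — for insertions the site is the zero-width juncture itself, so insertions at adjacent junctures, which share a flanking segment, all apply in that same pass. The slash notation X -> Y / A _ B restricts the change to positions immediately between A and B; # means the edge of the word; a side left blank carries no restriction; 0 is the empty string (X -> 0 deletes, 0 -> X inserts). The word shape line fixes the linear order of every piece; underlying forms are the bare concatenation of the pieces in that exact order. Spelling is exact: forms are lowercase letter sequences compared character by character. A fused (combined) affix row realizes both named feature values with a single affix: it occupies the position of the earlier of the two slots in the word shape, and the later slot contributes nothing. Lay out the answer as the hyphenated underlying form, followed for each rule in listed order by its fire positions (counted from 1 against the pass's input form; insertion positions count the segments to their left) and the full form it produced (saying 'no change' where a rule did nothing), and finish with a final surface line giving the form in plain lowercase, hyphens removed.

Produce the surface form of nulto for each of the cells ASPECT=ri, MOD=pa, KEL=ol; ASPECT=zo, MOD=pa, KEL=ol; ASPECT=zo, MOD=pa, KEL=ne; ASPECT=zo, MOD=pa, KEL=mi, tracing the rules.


cell ASPECT=ri, MOD=pa, KEL=ol:
underlying: bu-nulto-daz
1. e, o -> 0 / V _: no change
2. 0 -> e / C _ C: inserts after position(s) 5: bunuletodaz
surface: bunuletodaz

cell ASPECT=zo, MOD=pa, KEL=ol:
underlying: bu-nulto-e-r
1. e, o -> 0 / V _: fires at position(s) 8: bunultor
2. 0 -> e / C _ C: inserts after position(s) 5: bunuletor
surface: bunuletor

cell ASPECT=zo, MOD=pa, KEL=ne:
underlying: z-nulto-e-r
1. e, o -> 0 / V _: fires at position(s) 7: znultor
2. 0 -> e / C _ C: inserts after position(s) 1, 4: zenuletor
surface: zenuletor

cell ASPECT=zo, MOD=pa, KEL=mi:
underlying: on-nulto-e-r
1. e, o -> 0 / V _: fires at position(s) 8: onnultor
2. 0 -> e / C _ C: inserts after position(s) 2, 5: onenuletor
surface: onenuletor


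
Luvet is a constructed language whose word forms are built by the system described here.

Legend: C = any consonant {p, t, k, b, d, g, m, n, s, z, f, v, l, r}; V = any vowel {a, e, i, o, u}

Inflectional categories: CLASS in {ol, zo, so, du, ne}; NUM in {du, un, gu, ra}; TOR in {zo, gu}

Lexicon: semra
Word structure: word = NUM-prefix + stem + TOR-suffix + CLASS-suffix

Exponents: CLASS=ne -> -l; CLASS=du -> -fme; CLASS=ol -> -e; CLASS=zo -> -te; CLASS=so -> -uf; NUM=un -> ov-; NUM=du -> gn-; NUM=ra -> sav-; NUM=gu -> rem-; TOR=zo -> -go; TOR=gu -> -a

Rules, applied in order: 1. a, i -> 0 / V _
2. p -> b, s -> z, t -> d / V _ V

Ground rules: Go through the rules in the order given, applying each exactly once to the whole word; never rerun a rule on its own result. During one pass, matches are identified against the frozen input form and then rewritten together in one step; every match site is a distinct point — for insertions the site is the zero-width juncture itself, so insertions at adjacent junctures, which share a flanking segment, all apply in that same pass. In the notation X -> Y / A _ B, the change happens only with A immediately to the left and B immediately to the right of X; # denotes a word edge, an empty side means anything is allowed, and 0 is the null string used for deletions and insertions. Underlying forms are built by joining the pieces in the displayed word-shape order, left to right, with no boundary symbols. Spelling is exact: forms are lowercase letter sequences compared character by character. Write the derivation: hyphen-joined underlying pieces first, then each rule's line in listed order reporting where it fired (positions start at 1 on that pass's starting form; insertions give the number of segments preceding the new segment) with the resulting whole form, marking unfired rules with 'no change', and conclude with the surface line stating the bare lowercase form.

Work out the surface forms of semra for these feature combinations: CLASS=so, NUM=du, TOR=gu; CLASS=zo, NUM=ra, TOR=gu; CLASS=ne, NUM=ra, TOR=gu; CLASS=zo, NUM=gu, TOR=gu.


cell CLASS=so, NUM=du, TOR=gu:
underlying: gn-semra-a-uf
1. a, i -> 0 / V _: fires at position(s) 8: gnsemrauf
2. p -> b, s -> z, t -> d / V _ V: no change
surface: gnsemrauf

cell CLASS=zo, NUM=ra, TOR=gu:
underlying: sav-semra-a-te
1. a, i -> 0 / V _: fires at position(s) 9: savsemrate
2. p -> b, s -> z, t -> d / V _ V: fires at position(s) 9: savsemrade
surface: savsemrade

cell CLASS=ne, NUM=ra, TOR=gu:
underlying: sav-semra-a-l
1. a, i -> 0 / V _: fires at position(s) 9: savsemral
2. p -> b, s -> z, t -> d / V _ V: no change
surface: savsemral

cell CLASS=zo, NUM=gu, TOR=gu:
underlying: rem-semra-a-te
1. a, i -> 0 / V _: fires at position(s) 9: remsemrate
2. p -> b, s -> z, t -> d / V _ V: fires at position(s) 9: remsemrade
surface: remsemrade


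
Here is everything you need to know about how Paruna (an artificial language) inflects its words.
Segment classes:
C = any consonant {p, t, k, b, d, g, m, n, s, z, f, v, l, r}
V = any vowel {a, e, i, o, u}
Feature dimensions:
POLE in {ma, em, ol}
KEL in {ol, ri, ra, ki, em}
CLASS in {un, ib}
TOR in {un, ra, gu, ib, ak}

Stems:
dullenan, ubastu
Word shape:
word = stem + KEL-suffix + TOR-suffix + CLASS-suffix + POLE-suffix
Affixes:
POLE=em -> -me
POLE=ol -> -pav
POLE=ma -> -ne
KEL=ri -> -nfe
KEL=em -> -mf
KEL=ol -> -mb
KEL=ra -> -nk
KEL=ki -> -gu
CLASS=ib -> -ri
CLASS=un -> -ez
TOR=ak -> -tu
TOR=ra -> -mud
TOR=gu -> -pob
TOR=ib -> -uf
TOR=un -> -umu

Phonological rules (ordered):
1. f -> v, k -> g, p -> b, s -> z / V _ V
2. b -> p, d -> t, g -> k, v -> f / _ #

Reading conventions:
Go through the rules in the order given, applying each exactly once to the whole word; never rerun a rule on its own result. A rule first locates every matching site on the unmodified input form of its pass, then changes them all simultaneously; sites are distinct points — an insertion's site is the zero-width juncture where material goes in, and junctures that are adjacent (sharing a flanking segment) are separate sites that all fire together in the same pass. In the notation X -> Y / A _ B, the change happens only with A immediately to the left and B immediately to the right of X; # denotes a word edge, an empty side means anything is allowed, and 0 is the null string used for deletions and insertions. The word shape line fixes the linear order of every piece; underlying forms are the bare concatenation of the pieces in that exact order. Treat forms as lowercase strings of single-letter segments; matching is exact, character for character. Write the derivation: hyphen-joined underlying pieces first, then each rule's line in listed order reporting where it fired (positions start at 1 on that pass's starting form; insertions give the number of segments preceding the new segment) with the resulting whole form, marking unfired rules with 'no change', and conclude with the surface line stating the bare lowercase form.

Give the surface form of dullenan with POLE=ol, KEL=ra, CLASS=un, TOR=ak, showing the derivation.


underlying: dullenan-nk-tu-ez-pav
1. f -> v, k -> g, p -> b, s -> z / V _ V: no change
2. b -> p, d -> t, g -> k, v -> f / _ #: fires at position(s) 17: dullenannktuezpaf
surface: dullenannktuezpaf


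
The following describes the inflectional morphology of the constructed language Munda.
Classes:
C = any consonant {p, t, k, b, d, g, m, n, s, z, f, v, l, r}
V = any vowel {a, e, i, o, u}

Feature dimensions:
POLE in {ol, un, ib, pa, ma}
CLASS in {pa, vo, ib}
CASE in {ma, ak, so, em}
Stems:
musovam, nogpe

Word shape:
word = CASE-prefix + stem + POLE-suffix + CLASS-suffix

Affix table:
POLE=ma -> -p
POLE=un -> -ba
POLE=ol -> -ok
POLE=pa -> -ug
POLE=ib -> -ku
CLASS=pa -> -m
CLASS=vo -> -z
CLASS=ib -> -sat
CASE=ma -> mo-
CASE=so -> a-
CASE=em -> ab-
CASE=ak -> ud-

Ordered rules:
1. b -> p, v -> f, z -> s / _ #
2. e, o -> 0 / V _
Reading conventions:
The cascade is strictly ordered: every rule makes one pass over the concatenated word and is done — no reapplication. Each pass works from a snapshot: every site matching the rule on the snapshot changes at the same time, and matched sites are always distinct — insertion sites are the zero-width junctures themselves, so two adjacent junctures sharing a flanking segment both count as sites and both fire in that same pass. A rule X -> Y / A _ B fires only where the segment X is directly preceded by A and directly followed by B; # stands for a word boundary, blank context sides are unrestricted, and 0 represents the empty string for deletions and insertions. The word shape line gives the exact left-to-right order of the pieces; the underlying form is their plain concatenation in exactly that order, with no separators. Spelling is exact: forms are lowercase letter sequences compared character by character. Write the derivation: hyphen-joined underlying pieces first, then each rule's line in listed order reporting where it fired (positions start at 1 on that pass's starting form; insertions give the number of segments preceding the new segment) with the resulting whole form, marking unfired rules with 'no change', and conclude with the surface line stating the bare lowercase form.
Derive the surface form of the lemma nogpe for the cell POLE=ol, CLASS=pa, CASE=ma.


underlying: mo-nogpe-ok-m
1. b -> p, v -> f, z -> s / _ #: no change
2. e, o -> 0 / V _: fires at position(s) 8: monogpekm
surface: monogpekm


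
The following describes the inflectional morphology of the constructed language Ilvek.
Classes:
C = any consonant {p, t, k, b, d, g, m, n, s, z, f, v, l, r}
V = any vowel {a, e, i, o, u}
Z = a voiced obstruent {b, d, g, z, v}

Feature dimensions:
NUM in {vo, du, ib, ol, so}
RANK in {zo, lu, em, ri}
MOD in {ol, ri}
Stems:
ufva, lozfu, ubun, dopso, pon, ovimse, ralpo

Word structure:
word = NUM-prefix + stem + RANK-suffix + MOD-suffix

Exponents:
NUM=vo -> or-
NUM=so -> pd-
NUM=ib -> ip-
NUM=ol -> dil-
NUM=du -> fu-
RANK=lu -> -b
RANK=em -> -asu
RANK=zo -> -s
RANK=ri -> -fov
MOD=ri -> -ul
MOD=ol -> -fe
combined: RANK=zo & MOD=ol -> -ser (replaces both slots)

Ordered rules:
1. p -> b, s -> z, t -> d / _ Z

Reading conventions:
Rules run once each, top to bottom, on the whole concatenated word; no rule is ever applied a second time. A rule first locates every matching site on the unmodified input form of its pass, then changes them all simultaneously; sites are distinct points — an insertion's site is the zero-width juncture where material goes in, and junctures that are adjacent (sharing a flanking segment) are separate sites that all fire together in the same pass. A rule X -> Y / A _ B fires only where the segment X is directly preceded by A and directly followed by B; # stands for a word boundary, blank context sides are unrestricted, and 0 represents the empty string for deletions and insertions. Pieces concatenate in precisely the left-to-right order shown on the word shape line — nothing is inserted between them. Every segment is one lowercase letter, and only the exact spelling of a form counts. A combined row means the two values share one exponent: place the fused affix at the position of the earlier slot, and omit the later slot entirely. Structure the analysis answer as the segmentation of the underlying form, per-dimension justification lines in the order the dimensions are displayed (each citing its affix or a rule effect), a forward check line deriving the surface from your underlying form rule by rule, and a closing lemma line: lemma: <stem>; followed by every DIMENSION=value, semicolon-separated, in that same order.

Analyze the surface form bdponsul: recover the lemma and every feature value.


underlying: pd-pon-s-ul
NUM=so - signalled by the affix pd-
RANK=zo - signalled by the affix -s
MOD=ri - signalled by the affix -ul
check: pdponsul -> bdponsul
lemma: pon; NUM=so; RANK=zo; MOD=ri


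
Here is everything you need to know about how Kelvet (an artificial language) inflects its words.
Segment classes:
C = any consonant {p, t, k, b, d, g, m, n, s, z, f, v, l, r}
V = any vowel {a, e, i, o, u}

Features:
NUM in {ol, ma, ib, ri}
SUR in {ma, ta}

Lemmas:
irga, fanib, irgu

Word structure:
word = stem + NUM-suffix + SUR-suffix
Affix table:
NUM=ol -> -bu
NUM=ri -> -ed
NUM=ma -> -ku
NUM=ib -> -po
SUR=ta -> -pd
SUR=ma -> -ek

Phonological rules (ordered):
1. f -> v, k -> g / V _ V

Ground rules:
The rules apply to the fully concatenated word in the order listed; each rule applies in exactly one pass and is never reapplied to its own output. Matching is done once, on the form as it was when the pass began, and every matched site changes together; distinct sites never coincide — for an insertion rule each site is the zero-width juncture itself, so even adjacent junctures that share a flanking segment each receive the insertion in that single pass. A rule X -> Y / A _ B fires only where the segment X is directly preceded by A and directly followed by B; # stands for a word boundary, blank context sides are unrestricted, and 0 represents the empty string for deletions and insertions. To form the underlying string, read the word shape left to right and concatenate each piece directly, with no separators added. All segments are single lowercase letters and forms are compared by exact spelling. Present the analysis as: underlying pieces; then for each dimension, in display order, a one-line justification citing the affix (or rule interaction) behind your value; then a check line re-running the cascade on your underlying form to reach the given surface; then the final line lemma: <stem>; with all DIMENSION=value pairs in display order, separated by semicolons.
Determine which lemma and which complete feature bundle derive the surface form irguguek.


underlying: irgu-ku-ek
NUM=ma - signalled by the affix -ku
SUR=ma - signalled by the affix -ek
check: irgukuek -> irguguek
lemma: irgu; NUM=ma; SUR=ma


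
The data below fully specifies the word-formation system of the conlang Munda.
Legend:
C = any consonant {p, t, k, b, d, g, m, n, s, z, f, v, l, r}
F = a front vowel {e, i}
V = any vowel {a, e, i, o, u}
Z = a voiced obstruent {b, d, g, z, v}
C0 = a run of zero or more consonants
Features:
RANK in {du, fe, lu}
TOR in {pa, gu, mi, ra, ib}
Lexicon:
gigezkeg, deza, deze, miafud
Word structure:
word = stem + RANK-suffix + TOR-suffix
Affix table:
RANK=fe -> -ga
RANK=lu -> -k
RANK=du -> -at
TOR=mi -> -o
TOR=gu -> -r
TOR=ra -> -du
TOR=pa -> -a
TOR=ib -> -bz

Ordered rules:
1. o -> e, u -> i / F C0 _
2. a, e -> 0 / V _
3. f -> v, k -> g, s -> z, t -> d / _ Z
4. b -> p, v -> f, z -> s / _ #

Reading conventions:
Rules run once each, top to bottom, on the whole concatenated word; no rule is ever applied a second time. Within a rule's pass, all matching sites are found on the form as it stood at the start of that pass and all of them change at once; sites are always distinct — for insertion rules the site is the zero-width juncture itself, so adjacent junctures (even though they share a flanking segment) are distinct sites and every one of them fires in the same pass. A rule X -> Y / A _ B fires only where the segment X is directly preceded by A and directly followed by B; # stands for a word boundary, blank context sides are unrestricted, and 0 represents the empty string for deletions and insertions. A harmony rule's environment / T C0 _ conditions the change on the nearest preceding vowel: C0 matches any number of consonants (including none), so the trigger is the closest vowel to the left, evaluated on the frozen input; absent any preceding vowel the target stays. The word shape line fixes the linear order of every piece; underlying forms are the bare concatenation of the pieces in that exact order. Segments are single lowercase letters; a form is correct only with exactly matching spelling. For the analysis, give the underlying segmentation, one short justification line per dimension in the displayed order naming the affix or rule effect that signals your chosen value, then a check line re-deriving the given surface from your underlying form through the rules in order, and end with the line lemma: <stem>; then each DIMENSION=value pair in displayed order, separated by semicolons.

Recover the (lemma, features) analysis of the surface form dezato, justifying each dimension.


underlying: deza-at-o
RANK=du - signalled by the affix -at
TOR=mi - signalled by the affix -o
check: dezaato -> dezaato -> dezato -> dezato -> dezato
lemma: deza; RANK=du; TOR=mi


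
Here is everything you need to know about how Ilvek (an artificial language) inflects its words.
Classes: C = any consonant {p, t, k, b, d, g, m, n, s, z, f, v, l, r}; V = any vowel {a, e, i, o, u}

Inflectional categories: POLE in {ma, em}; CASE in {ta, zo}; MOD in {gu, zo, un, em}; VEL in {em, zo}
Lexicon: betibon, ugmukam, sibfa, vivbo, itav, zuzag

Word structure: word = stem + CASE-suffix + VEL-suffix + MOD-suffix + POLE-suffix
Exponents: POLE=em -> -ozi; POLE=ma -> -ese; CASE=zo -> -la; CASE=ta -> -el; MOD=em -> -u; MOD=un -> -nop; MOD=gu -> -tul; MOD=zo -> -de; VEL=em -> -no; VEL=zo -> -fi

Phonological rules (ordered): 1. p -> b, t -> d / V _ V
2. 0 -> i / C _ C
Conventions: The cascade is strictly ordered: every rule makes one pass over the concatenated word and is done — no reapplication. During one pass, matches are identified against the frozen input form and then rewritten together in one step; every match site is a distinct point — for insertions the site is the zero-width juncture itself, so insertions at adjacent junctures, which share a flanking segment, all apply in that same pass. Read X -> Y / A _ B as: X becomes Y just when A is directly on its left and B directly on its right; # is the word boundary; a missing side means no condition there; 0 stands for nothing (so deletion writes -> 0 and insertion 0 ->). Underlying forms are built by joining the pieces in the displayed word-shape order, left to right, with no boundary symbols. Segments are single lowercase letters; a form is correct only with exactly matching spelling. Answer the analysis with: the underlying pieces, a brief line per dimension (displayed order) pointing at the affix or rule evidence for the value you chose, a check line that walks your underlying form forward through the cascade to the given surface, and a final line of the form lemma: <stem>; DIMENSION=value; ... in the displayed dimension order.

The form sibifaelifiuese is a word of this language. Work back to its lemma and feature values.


underlying: sibfa-el-fi-u-ese
POLE=ma - signalled by the affix -ese
CASE=ta - signalled by the affix -el
MOD=em - signalled by the affix -u
VEL=zo - signalled by the affix -fi
check: sibfaelfiuese -> sibfaelfiuese -> sibifaelifiuese
lemma: sibfa; POLE=ma; CASE=ta; MOD=em; VEL=zo


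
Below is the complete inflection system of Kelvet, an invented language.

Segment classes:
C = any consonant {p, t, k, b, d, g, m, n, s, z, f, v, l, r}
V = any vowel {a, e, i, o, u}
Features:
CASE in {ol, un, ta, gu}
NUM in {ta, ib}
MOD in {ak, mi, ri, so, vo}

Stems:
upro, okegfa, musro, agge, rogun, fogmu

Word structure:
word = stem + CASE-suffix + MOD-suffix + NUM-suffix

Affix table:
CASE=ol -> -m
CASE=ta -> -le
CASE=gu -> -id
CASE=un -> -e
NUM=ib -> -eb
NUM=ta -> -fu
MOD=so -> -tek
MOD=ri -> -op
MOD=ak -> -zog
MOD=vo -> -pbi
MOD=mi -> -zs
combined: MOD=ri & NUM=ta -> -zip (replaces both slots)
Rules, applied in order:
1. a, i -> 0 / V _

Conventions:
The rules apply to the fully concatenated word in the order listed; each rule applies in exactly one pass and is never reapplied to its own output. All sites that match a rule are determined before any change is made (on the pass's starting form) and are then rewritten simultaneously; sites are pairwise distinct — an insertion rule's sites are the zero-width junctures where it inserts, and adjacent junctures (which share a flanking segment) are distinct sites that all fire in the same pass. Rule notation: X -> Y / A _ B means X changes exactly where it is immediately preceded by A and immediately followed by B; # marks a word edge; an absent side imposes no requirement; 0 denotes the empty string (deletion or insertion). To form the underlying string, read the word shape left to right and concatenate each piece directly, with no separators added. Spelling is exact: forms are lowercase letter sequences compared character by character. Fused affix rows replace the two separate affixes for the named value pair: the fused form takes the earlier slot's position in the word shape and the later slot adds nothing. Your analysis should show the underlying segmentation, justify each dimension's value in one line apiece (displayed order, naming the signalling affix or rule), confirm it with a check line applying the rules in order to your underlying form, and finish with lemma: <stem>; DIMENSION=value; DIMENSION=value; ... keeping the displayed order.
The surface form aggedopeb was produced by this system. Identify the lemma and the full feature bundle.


underlying: agge-id-op-eb
CASE=gu - signalled by the affix -id
NUM=ib - signalled by the affix -eb
MOD=ri - signalled by the affix -op
check: aggeidopeb -> aggedopeb
lemma: agge; CASE=gu; NUM=ib; MOD=ri


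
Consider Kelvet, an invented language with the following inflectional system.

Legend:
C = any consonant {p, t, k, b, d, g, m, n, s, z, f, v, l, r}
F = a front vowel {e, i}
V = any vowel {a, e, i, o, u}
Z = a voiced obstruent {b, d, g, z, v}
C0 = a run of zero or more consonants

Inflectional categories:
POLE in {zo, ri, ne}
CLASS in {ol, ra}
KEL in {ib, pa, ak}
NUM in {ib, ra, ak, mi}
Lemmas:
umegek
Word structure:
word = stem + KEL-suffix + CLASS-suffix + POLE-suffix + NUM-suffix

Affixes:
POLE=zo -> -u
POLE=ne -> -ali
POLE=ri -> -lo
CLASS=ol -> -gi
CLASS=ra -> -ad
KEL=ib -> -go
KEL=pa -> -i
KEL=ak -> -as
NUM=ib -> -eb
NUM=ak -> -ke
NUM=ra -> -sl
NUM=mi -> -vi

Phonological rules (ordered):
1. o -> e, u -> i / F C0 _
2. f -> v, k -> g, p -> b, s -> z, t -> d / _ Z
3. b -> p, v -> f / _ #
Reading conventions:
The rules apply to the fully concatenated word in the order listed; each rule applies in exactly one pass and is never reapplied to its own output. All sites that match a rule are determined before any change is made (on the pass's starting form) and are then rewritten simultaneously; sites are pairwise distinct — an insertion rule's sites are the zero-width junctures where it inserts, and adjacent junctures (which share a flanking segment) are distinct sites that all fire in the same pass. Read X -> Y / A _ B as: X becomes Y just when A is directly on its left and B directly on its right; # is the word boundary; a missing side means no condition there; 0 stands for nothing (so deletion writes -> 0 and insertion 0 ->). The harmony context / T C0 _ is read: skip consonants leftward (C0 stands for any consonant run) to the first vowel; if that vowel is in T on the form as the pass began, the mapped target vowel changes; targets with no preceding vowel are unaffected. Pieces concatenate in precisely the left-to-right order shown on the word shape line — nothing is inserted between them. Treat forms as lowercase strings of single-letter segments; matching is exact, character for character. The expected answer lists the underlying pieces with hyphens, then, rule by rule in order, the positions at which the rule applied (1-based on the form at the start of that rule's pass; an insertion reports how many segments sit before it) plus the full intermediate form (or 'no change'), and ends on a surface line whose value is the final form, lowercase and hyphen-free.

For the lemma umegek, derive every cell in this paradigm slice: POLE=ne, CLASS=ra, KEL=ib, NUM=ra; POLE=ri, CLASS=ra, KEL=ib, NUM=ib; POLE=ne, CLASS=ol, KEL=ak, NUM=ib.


cell POLE=ne, CLASS=ra, KEL=ib, NUM=ra:
underlying: umegek-go-ad-ali-sl
1. o -> e, u -> i / F C0 _: fires at position(s) 8: umegekgeadalisl
2. f -> v, k -> g, p -> b, s -> z, t -> d / _ Z: fires at position(s) 6: umegeggeadalisl
3. b -> p, v -> f / _ #: no change
surface: umegeggeadalisl

cell POLE=ri, CLASS=ra, KEL=ib, NUM=ib:
underlying: umegek-go-ad-lo-eb
1. o -> e, u -> i / F C0 _: fires at position(s) 8: umegekgeadloeb
2. f -> v, k -> g, p -> b, s -> z, t -> d / _ Z: fires at position(s) 6: umegeggeadloeb
3. b -> p, v -> f / _ #: fires at position(s) 14: umegeggeadloep
surface: umegeggeadloep

cell POLE=ne, CLASS=ol, KEL=ak, NUM=ib:
underlying: umegek-as-gi-ali-eb
1. o -> e, u -> i / F C0 _: no change
2. f -> v, k -> g, p -> b, s -> z, t -> d / _ Z: fires at position(s) 8: umegekazgialieb
3. b -> p, v -> f / _ #: fires at position(s) 15: umegekazgialiep
surface: umegekazgialiep
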